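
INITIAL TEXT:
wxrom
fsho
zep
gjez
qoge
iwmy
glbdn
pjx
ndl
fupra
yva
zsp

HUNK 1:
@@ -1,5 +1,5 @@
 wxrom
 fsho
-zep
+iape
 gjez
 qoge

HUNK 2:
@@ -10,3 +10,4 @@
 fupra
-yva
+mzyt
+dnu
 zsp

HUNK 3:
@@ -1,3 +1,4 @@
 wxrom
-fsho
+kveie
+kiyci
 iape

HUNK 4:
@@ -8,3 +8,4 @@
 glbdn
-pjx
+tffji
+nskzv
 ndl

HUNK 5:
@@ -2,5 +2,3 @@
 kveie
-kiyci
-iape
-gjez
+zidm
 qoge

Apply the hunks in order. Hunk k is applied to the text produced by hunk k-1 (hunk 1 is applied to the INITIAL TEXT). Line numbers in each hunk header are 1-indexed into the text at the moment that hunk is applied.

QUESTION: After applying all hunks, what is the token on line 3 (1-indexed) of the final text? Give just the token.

Answer: zidm

Derivation:
Hunk 1: at line 1 remove [zep] add [iape] -> 12 lines: wxrom fsho iape gjez qoge iwmy glbdn pjx ndl fupra yva zsp
Hunk 2: at line 10 remove [yva] add [mzyt,dnu] -> 13 lines: wxrom fsho iape gjez qoge iwmy glbdn pjx ndl fupra mzyt dnu zsp
Hunk 3: at line 1 remove [fsho] add [kveie,kiyci] -> 14 lines: wxrom kveie kiyci iape gjez qoge iwmy glbdn pjx ndl fupra mzyt dnu zsp
Hunk 4: at line 8 remove [pjx] add [tffji,nskzv] -> 15 lines: wxrom kveie kiyci iape gjez qoge iwmy glbdn tffji nskzv ndl fupra mzyt dnu zsp
Hunk 5: at line 2 remove [kiyci,iape,gjez] add [zidm] -> 13 lines: wxrom kveie zidm qoge iwmy glbdn tffji nskzv ndl fupra mzyt dnu zsp
Final line 3: zidm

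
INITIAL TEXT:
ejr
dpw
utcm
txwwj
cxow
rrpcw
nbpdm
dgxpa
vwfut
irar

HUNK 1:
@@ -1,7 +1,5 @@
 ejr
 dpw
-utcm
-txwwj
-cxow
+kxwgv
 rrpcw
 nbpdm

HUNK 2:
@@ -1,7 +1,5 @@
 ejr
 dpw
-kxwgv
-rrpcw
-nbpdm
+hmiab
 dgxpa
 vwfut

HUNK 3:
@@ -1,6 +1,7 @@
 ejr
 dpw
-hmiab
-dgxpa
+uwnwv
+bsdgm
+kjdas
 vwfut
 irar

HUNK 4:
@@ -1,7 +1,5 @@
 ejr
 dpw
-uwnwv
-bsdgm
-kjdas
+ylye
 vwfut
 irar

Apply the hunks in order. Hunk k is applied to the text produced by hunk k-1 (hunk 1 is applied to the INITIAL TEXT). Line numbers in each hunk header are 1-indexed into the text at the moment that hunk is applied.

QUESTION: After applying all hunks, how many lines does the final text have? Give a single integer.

Answer: 5

Derivation:
Hunk 1: at line 1 remove [utcm,txwwj,cxow] add [kxwgv] -> 8 lines: ejr dpw kxwgv rrpcw nbpdm dgxpa vwfut irar
Hunk 2: at line 1 remove [kxwgv,rrpcw,nbpdm] add [hmiab] -> 6 lines: ejr dpw hmiab dgxpa vwfut irar
Hunk 3: at line 1 remove [hmiab,dgxpa] add [uwnwv,bsdgm,kjdas] -> 7 lines: ejr dpw uwnwv bsdgm kjdas vwfut irar
Hunk 4: at line 1 remove [uwnwv,bsdgm,kjdas] add [ylye] -> 5 lines: ejr dpw ylye vwfut irar
Final line count: 5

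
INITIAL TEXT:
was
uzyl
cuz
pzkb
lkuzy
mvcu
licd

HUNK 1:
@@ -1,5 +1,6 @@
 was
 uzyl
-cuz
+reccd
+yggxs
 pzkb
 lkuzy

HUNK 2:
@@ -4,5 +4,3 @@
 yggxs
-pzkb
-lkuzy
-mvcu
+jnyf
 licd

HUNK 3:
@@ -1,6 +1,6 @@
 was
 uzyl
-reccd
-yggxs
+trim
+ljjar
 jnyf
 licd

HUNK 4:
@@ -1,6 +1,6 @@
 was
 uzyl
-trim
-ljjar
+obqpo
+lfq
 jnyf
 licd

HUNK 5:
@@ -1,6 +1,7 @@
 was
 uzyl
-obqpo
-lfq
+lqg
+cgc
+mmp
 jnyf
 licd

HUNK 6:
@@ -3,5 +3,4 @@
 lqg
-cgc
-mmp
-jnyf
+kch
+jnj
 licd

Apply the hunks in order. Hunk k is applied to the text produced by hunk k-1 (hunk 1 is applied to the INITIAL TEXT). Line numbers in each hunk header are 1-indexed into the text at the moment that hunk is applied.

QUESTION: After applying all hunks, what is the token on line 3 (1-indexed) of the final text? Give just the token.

Answer: lqg

Derivation:
Hunk 1: at line 1 remove [cuz] add [reccd,yggxs] -> 8 lines: was uzyl reccd yggxs pzkb lkuzy mvcu licd
Hunk 2: at line 4 remove [pzkb,lkuzy,mvcu] add [jnyf] -> 6 lines: was uzyl reccd yggxs jnyf licd
Hunk 3: at line 1 remove [reccd,yggxs] add [trim,ljjar] -> 6 lines: was uzyl trim ljjar jnyf licd
Hunk 4: at line 1 remove [trim,ljjar] add [obqpo,lfq] -> 6 lines: was uzyl obqpo lfq jnyf licd
Hunk 5: at line 1 remove [obqpo,lfq] add [lqg,cgc,mmp] -> 7 lines: was uzyl lqg cgc mmp jnyf licd
Hunk 6: at line 3 remove [cgc,mmp,jnyf] add [kch,jnj] -> 6 lines: was uzyl lqg kch jnj licd
Final line 3: lqg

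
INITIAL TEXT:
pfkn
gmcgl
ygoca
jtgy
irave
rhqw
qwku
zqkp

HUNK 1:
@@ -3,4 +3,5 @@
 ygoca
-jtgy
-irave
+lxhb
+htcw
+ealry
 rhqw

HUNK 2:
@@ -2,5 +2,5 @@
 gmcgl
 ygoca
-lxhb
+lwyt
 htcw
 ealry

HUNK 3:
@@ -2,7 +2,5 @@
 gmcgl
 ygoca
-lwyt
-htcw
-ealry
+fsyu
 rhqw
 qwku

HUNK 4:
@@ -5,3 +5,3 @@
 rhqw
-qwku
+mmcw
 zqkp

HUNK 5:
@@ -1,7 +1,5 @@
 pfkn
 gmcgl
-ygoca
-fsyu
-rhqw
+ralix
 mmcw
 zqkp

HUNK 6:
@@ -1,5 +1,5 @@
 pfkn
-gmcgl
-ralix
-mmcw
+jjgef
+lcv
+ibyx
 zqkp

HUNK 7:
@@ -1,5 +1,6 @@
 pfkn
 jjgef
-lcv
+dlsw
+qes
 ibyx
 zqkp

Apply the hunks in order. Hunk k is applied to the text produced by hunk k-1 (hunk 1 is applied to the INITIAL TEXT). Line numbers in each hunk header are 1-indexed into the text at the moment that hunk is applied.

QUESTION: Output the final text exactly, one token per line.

Answer: pfkn
jjgef
dlsw
qes
ibyx
zqkp

Derivation:
Hunk 1: at line 3 remove [jtgy,irave] add [lxhb,htcw,ealry] -> 9 lines: pfkn gmcgl ygoca lxhb htcw ealry rhqw qwku zqkp
Hunk 2: at line 2 remove [lxhb] add [lwyt] -> 9 lines: pfkn gmcgl ygoca lwyt htcw ealry rhqw qwku zqkp
Hunk 3: at line 2 remove [lwyt,htcw,ealry] add [fsyu] -> 7 lines: pfkn gmcgl ygoca fsyu rhqw qwku zqkp
Hunk 4: at line 5 remove [qwku] add [mmcw] -> 7 lines: pfkn gmcgl ygoca fsyu rhqw mmcw zqkp
Hunk 5: at line 1 remove [ygoca,fsyu,rhqw] add [ralix] -> 5 lines: pfkn gmcgl ralix mmcw zqkp
Hunk 6: at line 1 remove [gmcgl,ralix,mmcw] add [jjgef,lcv,ibyx] -> 5 lines: pfkn jjgef lcv ibyx zqkp
Hunk 7: at line 1 remove [lcv] add [dlsw,qes] -> 6 lines: pfkn jjgef dlsw qes ibyx zqkp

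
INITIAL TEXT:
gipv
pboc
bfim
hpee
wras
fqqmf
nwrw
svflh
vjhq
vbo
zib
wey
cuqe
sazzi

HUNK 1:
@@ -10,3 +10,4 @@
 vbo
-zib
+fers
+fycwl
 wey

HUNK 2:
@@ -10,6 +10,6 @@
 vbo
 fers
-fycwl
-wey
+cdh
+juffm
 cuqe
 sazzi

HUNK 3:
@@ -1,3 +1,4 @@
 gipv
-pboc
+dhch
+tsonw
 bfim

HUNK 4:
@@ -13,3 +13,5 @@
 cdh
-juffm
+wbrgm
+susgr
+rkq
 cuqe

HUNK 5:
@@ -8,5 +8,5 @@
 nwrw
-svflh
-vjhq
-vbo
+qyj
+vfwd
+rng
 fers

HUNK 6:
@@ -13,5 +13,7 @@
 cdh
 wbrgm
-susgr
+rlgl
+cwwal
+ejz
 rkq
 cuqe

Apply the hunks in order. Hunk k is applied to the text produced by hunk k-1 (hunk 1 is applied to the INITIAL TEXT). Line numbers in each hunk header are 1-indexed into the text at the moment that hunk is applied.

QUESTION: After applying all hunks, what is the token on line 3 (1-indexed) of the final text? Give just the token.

Hunk 1: at line 10 remove [zib] add [fers,fycwl] -> 15 lines: gipv pboc bfim hpee wras fqqmf nwrw svflh vjhq vbo fers fycwl wey cuqe sazzi
Hunk 2: at line 10 remove [fycwl,wey] add [cdh,juffm] -> 15 lines: gipv pboc bfim hpee wras fqqmf nwrw svflh vjhq vbo fers cdh juffm cuqe sazzi
Hunk 3: at line 1 remove [pboc] add [dhch,tsonw] -> 16 lines: gipv dhch tsonw bfim hpee wras fqqmf nwrw svflh vjhq vbo fers cdh juffm cuqe sazzi
Hunk 4: at line 13 remove [juffm] add [wbrgm,susgr,rkq] -> 18 lines: gipv dhch tsonw bfim hpee wras fqqmf nwrw svflh vjhq vbo fers cdh wbrgm susgr rkq cuqe sazzi
Hunk 5: at line 8 remove [svflh,vjhq,vbo] add [qyj,vfwd,rng] -> 18 lines: gipv dhch tsonw bfim hpee wras fqqmf nwrw qyj vfwd rng fers cdh wbrgm susgr rkq cuqe sazzi
Hunk 6: at line 13 remove [susgr] add [rlgl,cwwal,ejz] -> 20 lines: gipv dhch tsonw bfim hpee wras fqqmf nwrw qyj vfwd rng fers cdh wbrgm rlgl cwwal ejz rkq cuqe sazzi
Final line 3: tsonw

Answer: tsonw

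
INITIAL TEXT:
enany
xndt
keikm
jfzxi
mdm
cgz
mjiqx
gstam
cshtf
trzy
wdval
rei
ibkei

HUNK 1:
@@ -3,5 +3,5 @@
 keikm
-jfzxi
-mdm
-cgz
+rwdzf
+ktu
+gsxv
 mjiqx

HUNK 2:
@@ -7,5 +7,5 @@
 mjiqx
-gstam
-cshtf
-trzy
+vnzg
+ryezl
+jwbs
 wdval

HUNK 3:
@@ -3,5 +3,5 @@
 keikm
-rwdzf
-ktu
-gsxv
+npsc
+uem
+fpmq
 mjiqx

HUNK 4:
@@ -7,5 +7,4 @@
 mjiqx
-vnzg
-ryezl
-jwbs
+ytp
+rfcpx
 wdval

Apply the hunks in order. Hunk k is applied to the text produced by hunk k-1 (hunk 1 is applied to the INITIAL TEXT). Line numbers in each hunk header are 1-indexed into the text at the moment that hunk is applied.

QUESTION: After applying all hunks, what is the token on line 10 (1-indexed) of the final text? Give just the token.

Hunk 1: at line 3 remove [jfzxi,mdm,cgz] add [rwdzf,ktu,gsxv] -> 13 lines: enany xndt keikm rwdzf ktu gsxv mjiqx gstam cshtf trzy wdval rei ibkei
Hunk 2: at line 7 remove [gstam,cshtf,trzy] add [vnzg,ryezl,jwbs] -> 13 lines: enany xndt keikm rwdzf ktu gsxv mjiqx vnzg ryezl jwbs wdval rei ibkei
Hunk 3: at line 3 remove [rwdzf,ktu,gsxv] add [npsc,uem,fpmq] -> 13 lines: enany xndt keikm npsc uem fpmq mjiqx vnzg ryezl jwbs wdval rei ibkei
Hunk 4: at line 7 remove [vnzg,ryezl,jwbs] add [ytp,rfcpx] -> 12 lines: enany xndt keikm npsc uem fpmq mjiqx ytp rfcpx wdval rei ibkei
Final line 10: wdval

Answer: wdval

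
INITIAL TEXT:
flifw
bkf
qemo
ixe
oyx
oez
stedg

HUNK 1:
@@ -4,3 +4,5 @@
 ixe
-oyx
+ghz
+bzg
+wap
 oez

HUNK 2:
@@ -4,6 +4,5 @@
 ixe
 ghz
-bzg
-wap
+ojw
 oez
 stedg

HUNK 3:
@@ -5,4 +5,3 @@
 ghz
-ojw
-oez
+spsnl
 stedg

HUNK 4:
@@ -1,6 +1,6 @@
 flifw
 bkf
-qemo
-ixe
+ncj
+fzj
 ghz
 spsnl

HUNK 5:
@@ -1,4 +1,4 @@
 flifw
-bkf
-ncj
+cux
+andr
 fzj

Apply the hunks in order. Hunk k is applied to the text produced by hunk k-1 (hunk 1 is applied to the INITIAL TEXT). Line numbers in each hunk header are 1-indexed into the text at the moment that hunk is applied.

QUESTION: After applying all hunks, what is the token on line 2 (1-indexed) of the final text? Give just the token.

Hunk 1: at line 4 remove [oyx] add [ghz,bzg,wap] -> 9 lines: flifw bkf qemo ixe ghz bzg wap oez stedg
Hunk 2: at line 4 remove [bzg,wap] add [ojw] -> 8 lines: flifw bkf qemo ixe ghz ojw oez stedg
Hunk 3: at line 5 remove [ojw,oez] add [spsnl] -> 7 lines: flifw bkf qemo ixe ghz spsnl stedg
Hunk 4: at line 1 remove [qemo,ixe] add [ncj,fzj] -> 7 lines: flifw bkf ncj fzj ghz spsnl stedg
Hunk 5: at line 1 remove [bkf,ncj] add [cux,andr] -> 7 lines: flifw cux andr fzj ghz spsnl stedg
Final line 2: cux

Answer: cux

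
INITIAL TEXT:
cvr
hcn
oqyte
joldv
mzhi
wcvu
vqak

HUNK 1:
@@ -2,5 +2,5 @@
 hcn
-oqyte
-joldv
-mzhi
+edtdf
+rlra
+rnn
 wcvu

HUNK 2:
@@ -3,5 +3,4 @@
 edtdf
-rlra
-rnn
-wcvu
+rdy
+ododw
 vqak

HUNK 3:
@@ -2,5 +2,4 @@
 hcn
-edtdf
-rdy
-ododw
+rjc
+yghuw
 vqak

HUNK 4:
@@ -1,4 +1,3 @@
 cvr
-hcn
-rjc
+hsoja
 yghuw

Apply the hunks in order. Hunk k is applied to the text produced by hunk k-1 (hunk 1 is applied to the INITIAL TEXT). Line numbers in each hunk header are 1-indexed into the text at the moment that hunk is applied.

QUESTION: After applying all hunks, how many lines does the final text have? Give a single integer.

Hunk 1: at line 2 remove [oqyte,joldv,mzhi] add [edtdf,rlra,rnn] -> 7 lines: cvr hcn edtdf rlra rnn wcvu vqak
Hunk 2: at line 3 remove [rlra,rnn,wcvu] add [rdy,ododw] -> 6 lines: cvr hcn edtdf rdy ododw vqak
Hunk 3: at line 2 remove [edtdf,rdy,ododw] add [rjc,yghuw] -> 5 lines: cvr hcn rjc yghuw vqak
Hunk 4: at line 1 remove [hcn,rjc] add [hsoja] -> 4 lines: cvr hsoja yghuw vqak
Final line count: 4

Answer: 4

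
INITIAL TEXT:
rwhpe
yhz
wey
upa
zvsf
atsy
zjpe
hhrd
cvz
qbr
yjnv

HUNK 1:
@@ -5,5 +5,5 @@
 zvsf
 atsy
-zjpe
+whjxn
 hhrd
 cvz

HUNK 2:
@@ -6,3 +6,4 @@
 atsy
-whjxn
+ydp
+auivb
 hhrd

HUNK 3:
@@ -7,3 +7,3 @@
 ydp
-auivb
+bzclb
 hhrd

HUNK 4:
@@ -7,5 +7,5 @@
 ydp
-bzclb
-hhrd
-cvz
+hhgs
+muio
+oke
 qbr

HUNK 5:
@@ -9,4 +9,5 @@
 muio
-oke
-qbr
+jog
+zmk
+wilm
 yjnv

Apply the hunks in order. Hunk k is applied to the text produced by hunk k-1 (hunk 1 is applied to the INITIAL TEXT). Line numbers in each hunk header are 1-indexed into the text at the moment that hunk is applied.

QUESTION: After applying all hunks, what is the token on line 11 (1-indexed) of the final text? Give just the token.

Answer: zmk

Derivation:
Hunk 1: at line 5 remove [zjpe] add [whjxn] -> 11 lines: rwhpe yhz wey upa zvsf atsy whjxn hhrd cvz qbr yjnv
Hunk 2: at line 6 remove [whjxn] add [ydp,auivb] -> 12 lines: rwhpe yhz wey upa zvsf atsy ydp auivb hhrd cvz qbr yjnv
Hunk 3: at line 7 remove [auivb] add [bzclb] -> 12 lines: rwhpe yhz wey upa zvsf atsy ydp bzclb hhrd cvz qbr yjnv
Hunk 4: at line 7 remove [bzclb,hhrd,cvz] add [hhgs,muio,oke] -> 12 lines: rwhpe yhz wey upa zvsf atsy ydp hhgs muio oke qbr yjnv
Hunk 5: at line 9 remove [oke,qbr] add [jog,zmk,wilm] -> 13 lines: rwhpe yhz wey upa zvsf atsy ydp hhgs muio jog zmk wilm yjnv
Final line 11: zmk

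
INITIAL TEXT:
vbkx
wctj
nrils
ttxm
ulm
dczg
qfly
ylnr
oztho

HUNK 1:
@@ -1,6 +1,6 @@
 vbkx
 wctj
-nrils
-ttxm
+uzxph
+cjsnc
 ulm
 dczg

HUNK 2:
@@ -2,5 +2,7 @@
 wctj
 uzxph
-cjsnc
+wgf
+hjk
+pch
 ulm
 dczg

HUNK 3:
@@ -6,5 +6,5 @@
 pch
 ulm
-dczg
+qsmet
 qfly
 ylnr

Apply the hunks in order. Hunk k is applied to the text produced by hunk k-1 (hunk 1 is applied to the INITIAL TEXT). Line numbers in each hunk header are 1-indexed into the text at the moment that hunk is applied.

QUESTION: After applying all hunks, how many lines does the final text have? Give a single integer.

Answer: 11

Derivation:
Hunk 1: at line 1 remove [nrils,ttxm] add [uzxph,cjsnc] -> 9 lines: vbkx wctj uzxph cjsnc ulm dczg qfly ylnr oztho
Hunk 2: at line 2 remove [cjsnc] add [wgf,hjk,pch] -> 11 lines: vbkx wctj uzxph wgf hjk pch ulm dczg qfly ylnr oztho
Hunk 3: at line 6 remove [dczg] add [qsmet] -> 11 lines: vbkx wctj uzxph wgf hjk pch ulm qsmet qfly ylnr oztho
Final line count: 11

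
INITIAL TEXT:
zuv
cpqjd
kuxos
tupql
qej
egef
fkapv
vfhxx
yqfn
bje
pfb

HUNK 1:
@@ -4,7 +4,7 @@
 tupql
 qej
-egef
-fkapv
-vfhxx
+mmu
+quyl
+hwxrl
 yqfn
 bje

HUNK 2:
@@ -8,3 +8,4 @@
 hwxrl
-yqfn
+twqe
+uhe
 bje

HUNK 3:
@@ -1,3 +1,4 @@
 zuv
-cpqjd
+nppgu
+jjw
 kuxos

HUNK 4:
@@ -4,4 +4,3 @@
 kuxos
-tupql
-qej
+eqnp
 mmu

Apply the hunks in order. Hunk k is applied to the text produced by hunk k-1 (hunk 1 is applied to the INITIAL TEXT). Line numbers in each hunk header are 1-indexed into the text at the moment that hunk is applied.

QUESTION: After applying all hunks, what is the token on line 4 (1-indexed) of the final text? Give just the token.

Hunk 1: at line 4 remove [egef,fkapv,vfhxx] add [mmu,quyl,hwxrl] -> 11 lines: zuv cpqjd kuxos tupql qej mmu quyl hwxrl yqfn bje pfb
Hunk 2: at line 8 remove [yqfn] add [twqe,uhe] -> 12 lines: zuv cpqjd kuxos tupql qej mmu quyl hwxrl twqe uhe bje pfb
Hunk 3: at line 1 remove [cpqjd] add [nppgu,jjw] -> 13 lines: zuv nppgu jjw kuxos tupql qej mmu quyl hwxrl twqe uhe bje pfb
Hunk 4: at line 4 remove [tupql,qej] add [eqnp] -> 12 lines: zuv nppgu jjw kuxos eqnp mmu quyl hwxrl twqe uhe bje pfb
Final line 4: kuxos

Answer: kuxos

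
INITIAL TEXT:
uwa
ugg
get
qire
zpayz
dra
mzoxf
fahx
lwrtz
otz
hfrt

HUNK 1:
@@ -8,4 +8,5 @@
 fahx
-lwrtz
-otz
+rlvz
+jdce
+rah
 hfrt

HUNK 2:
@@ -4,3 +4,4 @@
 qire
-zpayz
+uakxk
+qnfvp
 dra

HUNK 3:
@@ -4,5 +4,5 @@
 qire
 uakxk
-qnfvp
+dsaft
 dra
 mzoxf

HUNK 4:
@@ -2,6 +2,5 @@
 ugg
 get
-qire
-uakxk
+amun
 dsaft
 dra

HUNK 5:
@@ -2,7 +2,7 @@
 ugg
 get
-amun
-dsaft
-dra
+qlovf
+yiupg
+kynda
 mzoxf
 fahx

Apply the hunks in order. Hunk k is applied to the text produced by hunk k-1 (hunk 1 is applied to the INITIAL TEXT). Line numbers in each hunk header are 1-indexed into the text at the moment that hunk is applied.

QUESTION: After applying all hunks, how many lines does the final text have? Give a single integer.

Hunk 1: at line 8 remove [lwrtz,otz] add [rlvz,jdce,rah] -> 12 lines: uwa ugg get qire zpayz dra mzoxf fahx rlvz jdce rah hfrt
Hunk 2: at line 4 remove [zpayz] add [uakxk,qnfvp] -> 13 lines: uwa ugg get qire uakxk qnfvp dra mzoxf fahx rlvz jdce rah hfrt
Hunk 3: at line 4 remove [qnfvp] add [dsaft] -> 13 lines: uwa ugg get qire uakxk dsaft dra mzoxf fahx rlvz jdce rah hfrt
Hunk 4: at line 2 remove [qire,uakxk] add [amun] -> 12 lines: uwa ugg get amun dsaft dra mzoxf fahx rlvz jdce rah hfrt
Hunk 5: at line 2 remove [amun,dsaft,dra] add [qlovf,yiupg,kynda] -> 12 lines: uwa ugg get qlovf yiupg kynda mzoxf fahx rlvz jdce rah hfrt
Final line count: 12

Answer: 12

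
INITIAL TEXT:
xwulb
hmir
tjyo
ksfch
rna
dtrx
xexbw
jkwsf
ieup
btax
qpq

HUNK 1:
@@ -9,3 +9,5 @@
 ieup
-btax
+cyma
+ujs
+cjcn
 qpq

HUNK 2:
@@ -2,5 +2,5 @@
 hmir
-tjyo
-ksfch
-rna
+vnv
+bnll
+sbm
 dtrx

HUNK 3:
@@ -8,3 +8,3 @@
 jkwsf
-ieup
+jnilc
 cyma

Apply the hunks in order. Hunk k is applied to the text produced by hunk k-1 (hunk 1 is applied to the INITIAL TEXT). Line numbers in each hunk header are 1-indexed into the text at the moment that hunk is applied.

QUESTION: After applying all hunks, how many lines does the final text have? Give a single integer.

Answer: 13

Derivation:
Hunk 1: at line 9 remove [btax] add [cyma,ujs,cjcn] -> 13 lines: xwulb hmir tjyo ksfch rna dtrx xexbw jkwsf ieup cyma ujs cjcn qpq
Hunk 2: at line 2 remove [tjyo,ksfch,rna] add [vnv,bnll,sbm] -> 13 lines: xwulb hmir vnv bnll sbm dtrx xexbw jkwsf ieup cyma ujs cjcn qpq
Hunk 3: at line 8 remove [ieup] add [jnilc] -> 13 lines: xwulb hmir vnv bnll sbm dtrx xexbw jkwsf jnilc cyma ujs cjcn qpq
Final line count: 13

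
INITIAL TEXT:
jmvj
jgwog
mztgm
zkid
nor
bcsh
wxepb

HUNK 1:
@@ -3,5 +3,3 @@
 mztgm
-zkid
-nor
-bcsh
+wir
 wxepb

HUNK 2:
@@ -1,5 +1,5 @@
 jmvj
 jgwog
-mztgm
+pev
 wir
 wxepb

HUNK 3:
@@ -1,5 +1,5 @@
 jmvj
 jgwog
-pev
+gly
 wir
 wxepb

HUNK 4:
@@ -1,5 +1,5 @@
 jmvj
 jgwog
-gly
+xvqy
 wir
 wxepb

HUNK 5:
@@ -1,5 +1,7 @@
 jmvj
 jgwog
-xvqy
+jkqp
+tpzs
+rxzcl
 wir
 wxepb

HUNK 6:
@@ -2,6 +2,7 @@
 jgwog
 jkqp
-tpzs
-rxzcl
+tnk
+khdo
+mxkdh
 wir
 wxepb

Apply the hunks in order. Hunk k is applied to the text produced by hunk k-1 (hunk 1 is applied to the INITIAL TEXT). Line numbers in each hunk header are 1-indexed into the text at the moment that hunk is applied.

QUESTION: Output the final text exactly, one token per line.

Hunk 1: at line 3 remove [zkid,nor,bcsh] add [wir] -> 5 lines: jmvj jgwog mztgm wir wxepb
Hunk 2: at line 1 remove [mztgm] add [pev] -> 5 lines: jmvj jgwog pev wir wxepb
Hunk 3: at line 1 remove [pev] add [gly] -> 5 lines: jmvj jgwog gly wir wxepb
Hunk 4: at line 1 remove [gly] add [xvqy] -> 5 lines: jmvj jgwog xvqy wir wxepb
Hunk 5: at line 1 remove [xvqy] add [jkqp,tpzs,rxzcl] -> 7 lines: jmvj jgwog jkqp tpzs rxzcl wir wxepb
Hunk 6: at line 2 remove [tpzs,rxzcl] add [tnk,khdo,mxkdh] -> 8 lines: jmvj jgwog jkqp tnk khdo mxkdh wir wxepb

Answer: jmvj
jgwog
jkqp
tnk
khdo
mxkdh
wir
wxepb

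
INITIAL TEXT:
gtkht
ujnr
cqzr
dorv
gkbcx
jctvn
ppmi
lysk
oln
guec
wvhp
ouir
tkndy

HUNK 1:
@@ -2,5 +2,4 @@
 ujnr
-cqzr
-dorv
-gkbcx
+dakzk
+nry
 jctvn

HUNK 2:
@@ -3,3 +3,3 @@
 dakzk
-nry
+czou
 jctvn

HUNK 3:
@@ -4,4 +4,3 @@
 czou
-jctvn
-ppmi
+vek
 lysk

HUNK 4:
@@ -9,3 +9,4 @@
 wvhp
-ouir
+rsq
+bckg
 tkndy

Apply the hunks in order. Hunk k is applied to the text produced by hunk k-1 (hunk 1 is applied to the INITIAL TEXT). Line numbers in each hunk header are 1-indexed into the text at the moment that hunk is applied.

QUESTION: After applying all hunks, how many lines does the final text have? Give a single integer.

Hunk 1: at line 2 remove [cqzr,dorv,gkbcx] add [dakzk,nry] -> 12 lines: gtkht ujnr dakzk nry jctvn ppmi lysk oln guec wvhp ouir tkndy
Hunk 2: at line 3 remove [nry] add [czou] -> 12 lines: gtkht ujnr dakzk czou jctvn ppmi lysk oln guec wvhp ouir tkndy
Hunk 3: at line 4 remove [jctvn,ppmi] add [vek] -> 11 lines: gtkht ujnr dakzk czou vek lysk oln guec wvhp ouir tkndy
Hunk 4: at line 9 remove [ouir] add [rsq,bckg] -> 12 lines: gtkht ujnr dakzk czou vek lysk oln guec wvhp rsq bckg tkndy
Final line count: 12

Answer: 12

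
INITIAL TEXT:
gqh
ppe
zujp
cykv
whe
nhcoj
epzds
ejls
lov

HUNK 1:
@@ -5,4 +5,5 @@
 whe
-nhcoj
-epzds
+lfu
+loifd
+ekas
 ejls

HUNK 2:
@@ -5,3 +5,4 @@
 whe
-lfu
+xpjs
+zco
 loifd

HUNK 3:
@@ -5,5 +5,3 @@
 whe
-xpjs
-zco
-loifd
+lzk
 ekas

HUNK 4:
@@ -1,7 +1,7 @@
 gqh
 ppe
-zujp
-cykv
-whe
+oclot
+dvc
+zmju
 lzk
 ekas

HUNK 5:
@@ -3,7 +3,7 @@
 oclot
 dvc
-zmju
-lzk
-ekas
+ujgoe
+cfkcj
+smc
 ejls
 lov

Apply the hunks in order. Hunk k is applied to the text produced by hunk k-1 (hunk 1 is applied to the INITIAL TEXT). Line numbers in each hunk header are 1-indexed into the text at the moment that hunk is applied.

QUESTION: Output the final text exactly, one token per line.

Answer: gqh
ppe
oclot
dvc
ujgoe
cfkcj
smc
ejls
lov

Derivation:
Hunk 1: at line 5 remove [nhcoj,epzds] add [lfu,loifd,ekas] -> 10 lines: gqh ppe zujp cykv whe lfu loifd ekas ejls lov
Hunk 2: at line 5 remove [lfu] add [xpjs,zco] -> 11 lines: gqh ppe zujp cykv whe xpjs zco loifd ekas ejls lov
Hunk 3: at line 5 remove [xpjs,zco,loifd] add [lzk] -> 9 lines: gqh ppe zujp cykv whe lzk ekas ejls lov
Hunk 4: at line 1 remove [zujp,cykv,whe] add [oclot,dvc,zmju] -> 9 lines: gqh ppe oclot dvc zmju lzk ekas ejls lov
Hunk 5: at line 3 remove [zmju,lzk,ekas] add [ujgoe,cfkcj,smc] -> 9 lines: gqh ppe oclot dvc ujgoe cfkcj smc ejls lov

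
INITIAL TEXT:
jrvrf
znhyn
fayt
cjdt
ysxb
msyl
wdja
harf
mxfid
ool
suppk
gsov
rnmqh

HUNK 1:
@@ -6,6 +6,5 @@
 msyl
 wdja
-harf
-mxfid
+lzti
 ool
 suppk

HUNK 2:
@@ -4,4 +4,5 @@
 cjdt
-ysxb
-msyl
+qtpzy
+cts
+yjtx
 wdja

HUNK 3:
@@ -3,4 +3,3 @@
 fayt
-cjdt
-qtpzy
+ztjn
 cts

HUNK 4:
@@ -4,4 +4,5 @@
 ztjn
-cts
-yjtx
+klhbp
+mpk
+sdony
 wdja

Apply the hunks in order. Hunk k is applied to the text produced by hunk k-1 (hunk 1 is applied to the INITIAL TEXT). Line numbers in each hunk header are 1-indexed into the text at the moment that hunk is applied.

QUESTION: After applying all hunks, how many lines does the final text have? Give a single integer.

Hunk 1: at line 6 remove [harf,mxfid] add [lzti] -> 12 lines: jrvrf znhyn fayt cjdt ysxb msyl wdja lzti ool suppk gsov rnmqh
Hunk 2: at line 4 remove [ysxb,msyl] add [qtpzy,cts,yjtx] -> 13 lines: jrvrf znhyn fayt cjdt qtpzy cts yjtx wdja lzti ool suppk gsov rnmqh
Hunk 3: at line 3 remove [cjdt,qtpzy] add [ztjn] -> 12 lines: jrvrf znhyn fayt ztjn cts yjtx wdja lzti ool suppk gsov rnmqh
Hunk 4: at line 4 remove [cts,yjtx] add [klhbp,mpk,sdony] -> 13 lines: jrvrf znhyn fayt ztjn klhbp mpk sdony wdja lzti ool suppk gsov rnmqh
Final line count: 13

Answer: 13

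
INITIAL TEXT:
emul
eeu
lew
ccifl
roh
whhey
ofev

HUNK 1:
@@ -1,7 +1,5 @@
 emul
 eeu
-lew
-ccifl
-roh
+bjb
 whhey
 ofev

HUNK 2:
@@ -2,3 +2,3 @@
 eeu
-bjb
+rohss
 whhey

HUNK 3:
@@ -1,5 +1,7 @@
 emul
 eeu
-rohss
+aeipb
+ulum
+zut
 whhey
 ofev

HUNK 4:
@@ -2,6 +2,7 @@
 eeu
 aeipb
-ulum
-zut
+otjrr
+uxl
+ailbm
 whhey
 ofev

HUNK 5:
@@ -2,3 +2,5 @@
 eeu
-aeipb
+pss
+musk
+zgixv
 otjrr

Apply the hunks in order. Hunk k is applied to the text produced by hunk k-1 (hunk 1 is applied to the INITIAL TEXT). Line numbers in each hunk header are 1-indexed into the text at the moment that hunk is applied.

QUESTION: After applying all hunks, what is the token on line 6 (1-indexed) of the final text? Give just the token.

Hunk 1: at line 1 remove [lew,ccifl,roh] add [bjb] -> 5 lines: emul eeu bjb whhey ofev
Hunk 2: at line 2 remove [bjb] add [rohss] -> 5 lines: emul eeu rohss whhey ofev
Hunk 3: at line 1 remove [rohss] add [aeipb,ulum,zut] -> 7 lines: emul eeu aeipb ulum zut whhey ofev
Hunk 4: at line 2 remove [ulum,zut] add [otjrr,uxl,ailbm] -> 8 lines: emul eeu aeipb otjrr uxl ailbm whhey ofev
Hunk 5: at line 2 remove [aeipb] add [pss,musk,zgixv] -> 10 lines: emul eeu pss musk zgixv otjrr uxl ailbm whhey ofev
Final line 6: otjrr

Answer: otjrr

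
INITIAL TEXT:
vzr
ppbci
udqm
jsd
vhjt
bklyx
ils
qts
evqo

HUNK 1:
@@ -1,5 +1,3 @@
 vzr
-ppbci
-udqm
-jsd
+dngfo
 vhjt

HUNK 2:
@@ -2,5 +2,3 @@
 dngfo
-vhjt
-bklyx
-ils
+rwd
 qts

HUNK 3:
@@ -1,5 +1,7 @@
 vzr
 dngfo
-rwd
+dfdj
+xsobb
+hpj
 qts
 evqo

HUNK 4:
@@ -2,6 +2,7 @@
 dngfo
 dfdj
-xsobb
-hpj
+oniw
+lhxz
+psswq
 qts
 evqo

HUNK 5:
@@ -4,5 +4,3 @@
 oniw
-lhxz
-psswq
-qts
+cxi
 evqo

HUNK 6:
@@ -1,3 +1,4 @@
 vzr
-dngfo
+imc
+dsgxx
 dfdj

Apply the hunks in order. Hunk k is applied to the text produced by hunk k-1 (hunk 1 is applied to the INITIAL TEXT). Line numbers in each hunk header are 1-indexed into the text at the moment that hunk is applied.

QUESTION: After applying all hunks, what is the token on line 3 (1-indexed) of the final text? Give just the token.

Hunk 1: at line 1 remove [ppbci,udqm,jsd] add [dngfo] -> 7 lines: vzr dngfo vhjt bklyx ils qts evqo
Hunk 2: at line 2 remove [vhjt,bklyx,ils] add [rwd] -> 5 lines: vzr dngfo rwd qts evqo
Hunk 3: at line 1 remove [rwd] add [dfdj,xsobb,hpj] -> 7 lines: vzr dngfo dfdj xsobb hpj qts evqo
Hunk 4: at line 2 remove [xsobb,hpj] add [oniw,lhxz,psswq] -> 8 lines: vzr dngfo dfdj oniw lhxz psswq qts evqo
Hunk 5: at line 4 remove [lhxz,psswq,qts] add [cxi] -> 6 lines: vzr dngfo dfdj oniw cxi evqo
Hunk 6: at line 1 remove [dngfo] add [imc,dsgxx] -> 7 lines: vzr imc dsgxx dfdj oniw cxi evqo
Final line 3: dsgxx

Answer: dsgxx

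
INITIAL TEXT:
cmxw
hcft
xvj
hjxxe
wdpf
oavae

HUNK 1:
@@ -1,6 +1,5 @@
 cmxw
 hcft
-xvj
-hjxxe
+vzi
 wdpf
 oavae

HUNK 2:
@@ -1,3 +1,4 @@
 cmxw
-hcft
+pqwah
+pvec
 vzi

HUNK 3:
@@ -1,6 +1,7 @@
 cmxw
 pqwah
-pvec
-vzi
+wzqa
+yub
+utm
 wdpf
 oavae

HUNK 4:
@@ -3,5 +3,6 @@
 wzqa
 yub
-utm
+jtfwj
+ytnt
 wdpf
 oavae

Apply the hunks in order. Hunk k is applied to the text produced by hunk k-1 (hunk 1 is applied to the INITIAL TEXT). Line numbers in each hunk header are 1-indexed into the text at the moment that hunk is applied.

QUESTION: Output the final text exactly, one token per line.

Hunk 1: at line 1 remove [xvj,hjxxe] add [vzi] -> 5 lines: cmxw hcft vzi wdpf oavae
Hunk 2: at line 1 remove [hcft] add [pqwah,pvec] -> 6 lines: cmxw pqwah pvec vzi wdpf oavae
Hunk 3: at line 1 remove [pvec,vzi] add [wzqa,yub,utm] -> 7 lines: cmxw pqwah wzqa yub utm wdpf oavae
Hunk 4: at line 3 remove [utm] add [jtfwj,ytnt] -> 8 lines: cmxw pqwah wzqa yub jtfwj ytnt wdpf oavae

Answer: cmxw
pqwah
wzqa
yub
jtfwj
ytnt
wdpf
oavae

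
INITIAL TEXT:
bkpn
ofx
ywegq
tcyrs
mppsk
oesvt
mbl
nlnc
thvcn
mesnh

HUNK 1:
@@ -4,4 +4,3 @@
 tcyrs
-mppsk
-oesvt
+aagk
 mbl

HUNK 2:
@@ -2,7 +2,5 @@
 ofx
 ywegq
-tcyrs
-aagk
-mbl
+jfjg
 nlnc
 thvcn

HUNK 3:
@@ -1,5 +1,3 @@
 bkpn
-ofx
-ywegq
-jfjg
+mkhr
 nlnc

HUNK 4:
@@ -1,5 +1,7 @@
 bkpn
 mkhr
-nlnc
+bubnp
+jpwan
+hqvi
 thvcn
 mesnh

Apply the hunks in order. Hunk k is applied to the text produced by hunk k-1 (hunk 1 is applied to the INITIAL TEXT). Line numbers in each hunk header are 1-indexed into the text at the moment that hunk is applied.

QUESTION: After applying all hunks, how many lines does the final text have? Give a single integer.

Answer: 7

Derivation:
Hunk 1: at line 4 remove [mppsk,oesvt] add [aagk] -> 9 lines: bkpn ofx ywegq tcyrs aagk mbl nlnc thvcn mesnh
Hunk 2: at line 2 remove [tcyrs,aagk,mbl] add [jfjg] -> 7 lines: bkpn ofx ywegq jfjg nlnc thvcn mesnh
Hunk 3: at line 1 remove [ofx,ywegq,jfjg] add [mkhr] -> 5 lines: bkpn mkhr nlnc thvcn mesnh
Hunk 4: at line 1 remove [nlnc] add [bubnp,jpwan,hqvi] -> 7 lines: bkpn mkhr bubnp jpwan hqvi thvcn mesnh
Final line count: 7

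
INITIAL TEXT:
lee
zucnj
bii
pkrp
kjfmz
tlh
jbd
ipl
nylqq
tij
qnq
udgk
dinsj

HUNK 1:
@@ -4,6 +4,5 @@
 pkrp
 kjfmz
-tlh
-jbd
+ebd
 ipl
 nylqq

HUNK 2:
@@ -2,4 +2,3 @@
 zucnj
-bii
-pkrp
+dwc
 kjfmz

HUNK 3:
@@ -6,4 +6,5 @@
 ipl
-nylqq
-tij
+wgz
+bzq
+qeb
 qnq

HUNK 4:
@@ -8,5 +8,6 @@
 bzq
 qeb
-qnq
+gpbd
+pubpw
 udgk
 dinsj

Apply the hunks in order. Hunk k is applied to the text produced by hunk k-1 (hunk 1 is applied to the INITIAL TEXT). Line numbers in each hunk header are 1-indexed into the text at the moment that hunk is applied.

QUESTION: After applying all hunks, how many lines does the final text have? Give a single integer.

Hunk 1: at line 4 remove [tlh,jbd] add [ebd] -> 12 lines: lee zucnj bii pkrp kjfmz ebd ipl nylqq tij qnq udgk dinsj
Hunk 2: at line 2 remove [bii,pkrp] add [dwc] -> 11 lines: lee zucnj dwc kjfmz ebd ipl nylqq tij qnq udgk dinsj
Hunk 3: at line 6 remove [nylqq,tij] add [wgz,bzq,qeb] -> 12 lines: lee zucnj dwc kjfmz ebd ipl wgz bzq qeb qnq udgk dinsj
Hunk 4: at line 8 remove [qnq] add [gpbd,pubpw] -> 13 lines: lee zucnj dwc kjfmz ebd ipl wgz bzq qeb gpbd pubpw udgk dinsj
Final line count: 13

Answer: 13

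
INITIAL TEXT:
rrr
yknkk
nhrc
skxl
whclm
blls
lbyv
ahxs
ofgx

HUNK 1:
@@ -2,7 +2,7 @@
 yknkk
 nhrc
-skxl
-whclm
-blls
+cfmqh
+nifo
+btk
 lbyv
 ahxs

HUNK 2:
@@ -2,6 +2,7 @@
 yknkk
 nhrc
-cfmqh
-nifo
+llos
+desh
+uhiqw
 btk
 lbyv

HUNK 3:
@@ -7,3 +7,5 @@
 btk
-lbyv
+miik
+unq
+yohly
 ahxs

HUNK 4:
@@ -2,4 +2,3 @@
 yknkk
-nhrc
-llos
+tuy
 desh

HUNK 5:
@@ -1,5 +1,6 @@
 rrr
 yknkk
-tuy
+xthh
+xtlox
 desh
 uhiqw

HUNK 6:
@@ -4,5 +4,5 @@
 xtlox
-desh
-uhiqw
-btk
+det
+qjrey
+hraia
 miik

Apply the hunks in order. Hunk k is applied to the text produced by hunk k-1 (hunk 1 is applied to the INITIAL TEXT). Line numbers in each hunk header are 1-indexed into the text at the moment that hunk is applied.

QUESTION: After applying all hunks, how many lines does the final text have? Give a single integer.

Hunk 1: at line 2 remove [skxl,whclm,blls] add [cfmqh,nifo,btk] -> 9 lines: rrr yknkk nhrc cfmqh nifo btk lbyv ahxs ofgx
Hunk 2: at line 2 remove [cfmqh,nifo] add [llos,desh,uhiqw] -> 10 lines: rrr yknkk nhrc llos desh uhiqw btk lbyv ahxs ofgx
Hunk 3: at line 7 remove [lbyv] add [miik,unq,yohly] -> 12 lines: rrr yknkk nhrc llos desh uhiqw btk miik unq yohly ahxs ofgx
Hunk 4: at line 2 remove [nhrc,llos] add [tuy] -> 11 lines: rrr yknkk tuy desh uhiqw btk miik unq yohly ahxs ofgx
Hunk 5: at line 1 remove [tuy] add [xthh,xtlox] -> 12 lines: rrr yknkk xthh xtlox desh uhiqw btk miik unq yohly ahxs ofgx
Hunk 6: at line 4 remove [desh,uhiqw,btk] add [det,qjrey,hraia] -> 12 lines: rrr yknkk xthh xtlox det qjrey hraia miik unq yohly ahxs ofgx
Final line count: 12

Answer: 12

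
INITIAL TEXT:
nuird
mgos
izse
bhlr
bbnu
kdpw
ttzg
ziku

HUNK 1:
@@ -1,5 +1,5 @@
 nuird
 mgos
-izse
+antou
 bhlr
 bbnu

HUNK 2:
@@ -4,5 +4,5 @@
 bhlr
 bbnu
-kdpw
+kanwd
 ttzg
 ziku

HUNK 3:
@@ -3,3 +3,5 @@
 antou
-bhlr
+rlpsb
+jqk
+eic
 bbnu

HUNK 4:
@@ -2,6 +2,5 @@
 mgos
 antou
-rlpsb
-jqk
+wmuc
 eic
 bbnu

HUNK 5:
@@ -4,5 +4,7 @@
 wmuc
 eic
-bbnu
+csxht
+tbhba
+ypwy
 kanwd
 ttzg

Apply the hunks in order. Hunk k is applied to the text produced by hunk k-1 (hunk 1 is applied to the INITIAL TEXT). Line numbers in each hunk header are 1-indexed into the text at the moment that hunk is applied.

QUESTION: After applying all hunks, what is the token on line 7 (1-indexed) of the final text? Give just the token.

Hunk 1: at line 1 remove [izse] add [antou] -> 8 lines: nuird mgos antou bhlr bbnu kdpw ttzg ziku
Hunk 2: at line 4 remove [kdpw] add [kanwd] -> 8 lines: nuird mgos antou bhlr bbnu kanwd ttzg ziku
Hunk 3: at line 3 remove [bhlr] add [rlpsb,jqk,eic] -> 10 lines: nuird mgos antou rlpsb jqk eic bbnu kanwd ttzg ziku
Hunk 4: at line 2 remove [rlpsb,jqk] add [wmuc] -> 9 lines: nuird mgos antou wmuc eic bbnu kanwd ttzg ziku
Hunk 5: at line 4 remove [bbnu] add [csxht,tbhba,ypwy] -> 11 lines: nuird mgos antou wmuc eic csxht tbhba ypwy kanwd ttzg ziku
Final line 7: tbhba

Answer: tbhba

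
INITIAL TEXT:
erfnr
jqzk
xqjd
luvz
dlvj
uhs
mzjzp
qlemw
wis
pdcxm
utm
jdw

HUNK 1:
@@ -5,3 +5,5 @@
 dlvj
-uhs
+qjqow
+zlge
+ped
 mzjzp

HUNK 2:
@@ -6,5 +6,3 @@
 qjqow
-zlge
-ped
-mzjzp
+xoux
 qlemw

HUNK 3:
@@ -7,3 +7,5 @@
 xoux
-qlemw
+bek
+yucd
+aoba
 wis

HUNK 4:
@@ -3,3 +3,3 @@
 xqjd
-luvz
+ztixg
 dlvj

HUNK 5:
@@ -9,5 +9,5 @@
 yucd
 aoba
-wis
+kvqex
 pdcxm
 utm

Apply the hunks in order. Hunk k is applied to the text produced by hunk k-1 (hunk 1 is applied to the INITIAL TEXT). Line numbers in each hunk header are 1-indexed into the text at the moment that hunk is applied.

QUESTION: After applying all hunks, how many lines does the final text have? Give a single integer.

Answer: 14

Derivation:
Hunk 1: at line 5 remove [uhs] add [qjqow,zlge,ped] -> 14 lines: erfnr jqzk xqjd luvz dlvj qjqow zlge ped mzjzp qlemw wis pdcxm utm jdw
Hunk 2: at line 6 remove [zlge,ped,mzjzp] add [xoux] -> 12 lines: erfnr jqzk xqjd luvz dlvj qjqow xoux qlemw wis pdcxm utm jdw
Hunk 3: at line 7 remove [qlemw] add [bek,yucd,aoba] -> 14 lines: erfnr jqzk xqjd luvz dlvj qjqow xoux bek yucd aoba wis pdcxm utm jdw
Hunk 4: at line 3 remove [luvz] add [ztixg] -> 14 lines: erfnr jqzk xqjd ztixg dlvj qjqow xoux bek yucd aoba wis pdcxm utm jdw
Hunk 5: at line 9 remove [wis] add [kvqex] -> 14 lines: erfnr jqzk xqjd ztixg dlvj qjqow xoux bek yucd aoba kvqex pdcxm utm jdw
Final line count: 14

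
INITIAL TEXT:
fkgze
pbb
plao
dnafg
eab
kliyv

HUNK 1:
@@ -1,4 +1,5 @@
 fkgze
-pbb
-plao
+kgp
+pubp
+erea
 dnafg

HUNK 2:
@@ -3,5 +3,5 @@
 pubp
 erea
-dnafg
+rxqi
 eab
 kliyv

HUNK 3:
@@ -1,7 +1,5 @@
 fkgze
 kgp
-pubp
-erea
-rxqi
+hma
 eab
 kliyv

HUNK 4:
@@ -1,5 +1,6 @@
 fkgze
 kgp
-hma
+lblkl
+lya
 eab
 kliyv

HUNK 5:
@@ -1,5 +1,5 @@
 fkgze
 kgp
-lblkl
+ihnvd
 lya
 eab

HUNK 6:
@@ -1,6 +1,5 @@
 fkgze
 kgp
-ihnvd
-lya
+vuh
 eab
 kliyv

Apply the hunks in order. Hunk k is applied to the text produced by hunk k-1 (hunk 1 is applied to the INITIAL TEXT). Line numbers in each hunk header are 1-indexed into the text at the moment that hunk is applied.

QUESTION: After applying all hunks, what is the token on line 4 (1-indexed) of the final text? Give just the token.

Hunk 1: at line 1 remove [pbb,plao] add [kgp,pubp,erea] -> 7 lines: fkgze kgp pubp erea dnafg eab kliyv
Hunk 2: at line 3 remove [dnafg] add [rxqi] -> 7 lines: fkgze kgp pubp erea rxqi eab kliyv
Hunk 3: at line 1 remove [pubp,erea,rxqi] add [hma] -> 5 lines: fkgze kgp hma eab kliyv
Hunk 4: at line 1 remove [hma] add [lblkl,lya] -> 6 lines: fkgze kgp lblkl lya eab kliyv
Hunk 5: at line 1 remove [lblkl] add [ihnvd] -> 6 lines: fkgze kgp ihnvd lya eab kliyv
Hunk 6: at line 1 remove [ihnvd,lya] add [vuh] -> 5 lines: fkgze kgp vuh eab kliyv
Final line 4: eab

Answer: eab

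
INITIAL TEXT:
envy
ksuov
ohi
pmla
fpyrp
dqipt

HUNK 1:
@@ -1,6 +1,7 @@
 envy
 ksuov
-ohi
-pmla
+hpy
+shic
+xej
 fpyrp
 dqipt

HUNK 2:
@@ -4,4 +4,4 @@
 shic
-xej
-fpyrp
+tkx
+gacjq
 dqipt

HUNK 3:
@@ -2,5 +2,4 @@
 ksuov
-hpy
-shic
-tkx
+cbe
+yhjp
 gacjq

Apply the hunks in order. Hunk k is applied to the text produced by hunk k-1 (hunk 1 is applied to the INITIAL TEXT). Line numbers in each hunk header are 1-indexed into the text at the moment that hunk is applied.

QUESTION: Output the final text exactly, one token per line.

Hunk 1: at line 1 remove [ohi,pmla] add [hpy,shic,xej] -> 7 lines: envy ksuov hpy shic xej fpyrp dqipt
Hunk 2: at line 4 remove [xej,fpyrp] add [tkx,gacjq] -> 7 lines: envy ksuov hpy shic tkx gacjq dqipt
Hunk 3: at line 2 remove [hpy,shic,tkx] add [cbe,yhjp] -> 6 lines: envy ksuov cbe yhjp gacjq dqipt

Answer: envy
ksuov
cbe
yhjp
gacjq
dqipt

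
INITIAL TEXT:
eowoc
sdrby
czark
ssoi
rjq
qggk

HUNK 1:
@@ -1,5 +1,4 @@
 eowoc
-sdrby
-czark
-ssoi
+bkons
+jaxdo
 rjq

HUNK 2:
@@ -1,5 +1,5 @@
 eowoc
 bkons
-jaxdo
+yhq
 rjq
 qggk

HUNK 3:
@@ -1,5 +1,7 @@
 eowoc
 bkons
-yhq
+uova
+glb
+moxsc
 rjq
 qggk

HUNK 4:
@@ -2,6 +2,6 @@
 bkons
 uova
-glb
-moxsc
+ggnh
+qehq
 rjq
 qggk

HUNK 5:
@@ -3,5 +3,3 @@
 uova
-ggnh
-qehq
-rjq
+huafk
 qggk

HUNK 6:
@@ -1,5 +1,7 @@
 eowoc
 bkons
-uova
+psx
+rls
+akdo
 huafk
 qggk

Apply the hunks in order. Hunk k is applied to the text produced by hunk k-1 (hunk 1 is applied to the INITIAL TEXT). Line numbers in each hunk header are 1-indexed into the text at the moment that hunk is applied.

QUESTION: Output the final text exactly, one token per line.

Answer: eowoc
bkons
psx
rls
akdo
huafk
qggk

Derivation:
Hunk 1: at line 1 remove [sdrby,czark,ssoi] add [bkons,jaxdo] -> 5 lines: eowoc bkons jaxdo rjq qggk
Hunk 2: at line 1 remove [jaxdo] add [yhq] -> 5 lines: eowoc bkons yhq rjq qggk
Hunk 3: at line 1 remove [yhq] add [uova,glb,moxsc] -> 7 lines: eowoc bkons uova glb moxsc rjq qggk
Hunk 4: at line 2 remove [glb,moxsc] add [ggnh,qehq] -> 7 lines: eowoc bkons uova ggnh qehq rjq qggk
Hunk 5: at line 3 remove [ggnh,qehq,rjq] add [huafk] -> 5 lines: eowoc bkons uova huafk qggk
Hunk 6: at line 1 remove [uova] add [psx,rls,akdo] -> 7 lines: eowoc bkons psx rls akdo huafk qggk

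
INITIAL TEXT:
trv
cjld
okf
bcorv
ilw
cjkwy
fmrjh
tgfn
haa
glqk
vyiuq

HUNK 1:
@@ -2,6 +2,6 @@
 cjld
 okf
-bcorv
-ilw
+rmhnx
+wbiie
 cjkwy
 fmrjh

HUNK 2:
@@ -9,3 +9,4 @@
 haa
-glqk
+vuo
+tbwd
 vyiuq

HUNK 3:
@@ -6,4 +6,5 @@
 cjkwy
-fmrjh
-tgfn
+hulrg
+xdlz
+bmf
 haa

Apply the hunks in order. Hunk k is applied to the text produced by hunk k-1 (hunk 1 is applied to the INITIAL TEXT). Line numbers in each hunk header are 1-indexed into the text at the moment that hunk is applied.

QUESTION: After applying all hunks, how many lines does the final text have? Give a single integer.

Hunk 1: at line 2 remove [bcorv,ilw] add [rmhnx,wbiie] -> 11 lines: trv cjld okf rmhnx wbiie cjkwy fmrjh tgfn haa glqk vyiuq
Hunk 2: at line 9 remove [glqk] add [vuo,tbwd] -> 12 lines: trv cjld okf rmhnx wbiie cjkwy fmrjh tgfn haa vuo tbwd vyiuq
Hunk 3: at line 6 remove [fmrjh,tgfn] add [hulrg,xdlz,bmf] -> 13 lines: trv cjld okf rmhnx wbiie cjkwy hulrg xdlz bmf haa vuo tbwd vyiuq
Final line count: 13

Answer: 13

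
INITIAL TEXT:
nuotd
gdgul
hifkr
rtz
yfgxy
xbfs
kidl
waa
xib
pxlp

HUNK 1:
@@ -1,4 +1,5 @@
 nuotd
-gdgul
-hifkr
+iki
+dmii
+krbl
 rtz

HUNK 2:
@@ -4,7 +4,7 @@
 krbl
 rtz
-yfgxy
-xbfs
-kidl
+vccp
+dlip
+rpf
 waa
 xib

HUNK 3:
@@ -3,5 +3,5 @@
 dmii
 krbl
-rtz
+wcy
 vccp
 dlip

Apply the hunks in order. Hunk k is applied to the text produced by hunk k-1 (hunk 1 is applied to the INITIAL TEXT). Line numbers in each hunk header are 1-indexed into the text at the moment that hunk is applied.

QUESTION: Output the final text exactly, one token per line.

Hunk 1: at line 1 remove [gdgul,hifkr] add [iki,dmii,krbl] -> 11 lines: nuotd iki dmii krbl rtz yfgxy xbfs kidl waa xib pxlp
Hunk 2: at line 4 remove [yfgxy,xbfs,kidl] add [vccp,dlip,rpf] -> 11 lines: nuotd iki dmii krbl rtz vccp dlip rpf waa xib pxlp
Hunk 3: at line 3 remove [rtz] add [wcy] -> 11 lines: nuotd iki dmii krbl wcy vccp dlip rpf waa xib pxlp

Answer: nuotd
iki
dmii
krbl
wcy
vccp
dlip
rpf
waa
xib
pxlp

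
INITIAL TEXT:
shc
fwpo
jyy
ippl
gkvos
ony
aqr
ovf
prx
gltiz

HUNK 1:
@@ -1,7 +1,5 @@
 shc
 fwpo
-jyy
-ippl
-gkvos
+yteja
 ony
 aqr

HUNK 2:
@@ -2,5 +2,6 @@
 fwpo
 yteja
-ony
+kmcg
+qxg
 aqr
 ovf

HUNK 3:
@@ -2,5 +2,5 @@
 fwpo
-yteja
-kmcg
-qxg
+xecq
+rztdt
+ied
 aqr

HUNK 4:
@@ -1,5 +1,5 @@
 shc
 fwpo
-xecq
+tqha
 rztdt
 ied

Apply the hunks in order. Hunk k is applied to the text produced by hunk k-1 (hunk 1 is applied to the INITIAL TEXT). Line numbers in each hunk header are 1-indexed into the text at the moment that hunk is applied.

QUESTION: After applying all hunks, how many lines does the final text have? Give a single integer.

Hunk 1: at line 1 remove [jyy,ippl,gkvos] add [yteja] -> 8 lines: shc fwpo yteja ony aqr ovf prx gltiz
Hunk 2: at line 2 remove [ony] add [kmcg,qxg] -> 9 lines: shc fwpo yteja kmcg qxg aqr ovf prx gltiz
Hunk 3: at line 2 remove [yteja,kmcg,qxg] add [xecq,rztdt,ied] -> 9 lines: shc fwpo xecq rztdt ied aqr ovf prx gltiz
Hunk 4: at line 1 remove [xecq] add [tqha] -> 9 lines: shc fwpo tqha rztdt ied aqr ovf prx gltiz
Final line count: 9

Answer: 9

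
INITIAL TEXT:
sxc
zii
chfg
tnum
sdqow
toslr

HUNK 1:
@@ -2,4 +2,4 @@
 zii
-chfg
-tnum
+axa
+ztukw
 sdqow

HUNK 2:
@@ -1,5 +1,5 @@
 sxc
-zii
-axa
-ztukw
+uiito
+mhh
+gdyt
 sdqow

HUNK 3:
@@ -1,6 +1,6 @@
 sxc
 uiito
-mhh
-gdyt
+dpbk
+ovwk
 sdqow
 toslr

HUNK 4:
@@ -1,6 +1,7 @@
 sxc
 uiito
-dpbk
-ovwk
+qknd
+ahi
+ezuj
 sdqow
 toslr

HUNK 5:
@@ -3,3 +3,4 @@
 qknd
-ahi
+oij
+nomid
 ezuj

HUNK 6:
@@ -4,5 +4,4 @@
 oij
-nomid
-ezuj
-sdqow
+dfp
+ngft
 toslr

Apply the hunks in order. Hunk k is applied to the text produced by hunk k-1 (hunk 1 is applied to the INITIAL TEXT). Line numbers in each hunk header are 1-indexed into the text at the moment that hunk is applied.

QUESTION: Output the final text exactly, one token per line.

Hunk 1: at line 2 remove [chfg,tnum] add [axa,ztukw] -> 6 lines: sxc zii axa ztukw sdqow toslr
Hunk 2: at line 1 remove [zii,axa,ztukw] add [uiito,mhh,gdyt] -> 6 lines: sxc uiito mhh gdyt sdqow toslr
Hunk 3: at line 1 remove [mhh,gdyt] add [dpbk,ovwk] -> 6 lines: sxc uiito dpbk ovwk sdqow toslr
Hunk 4: at line 1 remove [dpbk,ovwk] add [qknd,ahi,ezuj] -> 7 lines: sxc uiito qknd ahi ezuj sdqow toslr
Hunk 5: at line 3 remove [ahi] add [oij,nomid] -> 8 lines: sxc uiito qknd oij nomid ezuj sdqow toslr
Hunk 6: at line 4 remove [nomid,ezuj,sdqow] add [dfp,ngft] -> 7 lines: sxc uiito qknd oij dfp ngft toslr

Answer: sxc
uiito
qknd
oij
dfp
ngft
toslr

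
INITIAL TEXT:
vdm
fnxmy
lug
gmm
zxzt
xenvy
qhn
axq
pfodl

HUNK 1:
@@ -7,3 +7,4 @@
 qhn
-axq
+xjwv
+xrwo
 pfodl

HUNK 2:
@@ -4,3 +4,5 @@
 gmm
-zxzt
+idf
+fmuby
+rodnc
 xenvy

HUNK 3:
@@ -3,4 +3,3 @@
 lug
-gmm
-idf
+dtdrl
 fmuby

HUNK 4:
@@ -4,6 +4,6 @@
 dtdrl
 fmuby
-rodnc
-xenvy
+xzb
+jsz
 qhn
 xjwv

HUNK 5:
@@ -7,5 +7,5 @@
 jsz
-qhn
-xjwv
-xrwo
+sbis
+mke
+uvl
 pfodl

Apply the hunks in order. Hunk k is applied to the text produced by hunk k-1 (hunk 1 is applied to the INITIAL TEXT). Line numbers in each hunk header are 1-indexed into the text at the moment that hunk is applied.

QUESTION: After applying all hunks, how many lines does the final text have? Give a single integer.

Hunk 1: at line 7 remove [axq] add [xjwv,xrwo] -> 10 lines: vdm fnxmy lug gmm zxzt xenvy qhn xjwv xrwo pfodl
Hunk 2: at line 4 remove [zxzt] add [idf,fmuby,rodnc] -> 12 lines: vdm fnxmy lug gmm idf fmuby rodnc xenvy qhn xjwv xrwo pfodl
Hunk 3: at line 3 remove [gmm,idf] add [dtdrl] -> 11 lines: vdm fnxmy lug dtdrl fmuby rodnc xenvy qhn xjwv xrwo pfodl
Hunk 4: at line 4 remove [rodnc,xenvy] add [xzb,jsz] -> 11 lines: vdm fnxmy lug dtdrl fmuby xzb jsz qhn xjwv xrwo pfodl
Hunk 5: at line 7 remove [qhn,xjwv,xrwo] add [sbis,mke,uvl] -> 11 lines: vdm fnxmy lug dtdrl fmuby xzb jsz sbis mke uvl pfodl
Final line count: 11

Answer: 11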